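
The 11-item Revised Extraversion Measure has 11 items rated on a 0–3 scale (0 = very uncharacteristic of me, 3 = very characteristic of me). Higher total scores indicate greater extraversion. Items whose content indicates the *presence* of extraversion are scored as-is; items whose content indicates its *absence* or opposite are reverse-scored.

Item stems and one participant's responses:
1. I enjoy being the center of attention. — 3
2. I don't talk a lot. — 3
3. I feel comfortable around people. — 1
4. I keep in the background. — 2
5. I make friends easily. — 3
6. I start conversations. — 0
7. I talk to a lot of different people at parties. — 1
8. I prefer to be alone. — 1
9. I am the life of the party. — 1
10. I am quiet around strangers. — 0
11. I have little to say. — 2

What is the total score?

Items 2, 4, 8, 10, 11 describe the absence/opposite of extraversion → reverse-score.
reversed = (0+3) − raw = 3 − raw.
  item 1: 3
  item 2: 3 − 3 = 0
  item 3: 1
  item 4: 3 − 2 = 1
  item 5: 3
  item 6: 0
  item 7: 1
  item 8: 3 − 1 = 2
  item 9: 1
  item 10: 3 − 0 = 3
  item 11: 3 − 2 = 1
Total = 3 + 0 + 1 + 1 + 3 + 0 + 1 + 2 + 1 + 3 + 1 = 16

16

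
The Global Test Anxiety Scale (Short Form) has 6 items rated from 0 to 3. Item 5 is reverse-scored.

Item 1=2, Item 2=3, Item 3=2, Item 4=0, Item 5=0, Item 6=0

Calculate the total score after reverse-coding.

Reverse-scored items use 3 − raw:
  item 5: 3 − 0 = 3
Scored responses: 2, 3, 2, 0, 3, 0
Total = 2 + 3 + 2 + 0 + 3 + 0 = 10

10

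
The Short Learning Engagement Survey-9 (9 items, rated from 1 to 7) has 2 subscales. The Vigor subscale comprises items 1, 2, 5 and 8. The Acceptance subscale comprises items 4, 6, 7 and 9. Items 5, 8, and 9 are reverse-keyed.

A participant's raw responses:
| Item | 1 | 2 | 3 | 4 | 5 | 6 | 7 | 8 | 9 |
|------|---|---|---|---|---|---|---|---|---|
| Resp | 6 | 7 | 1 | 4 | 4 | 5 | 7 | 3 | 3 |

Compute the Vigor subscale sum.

22

Vigor items: 1, 2, 5, 8.
Of these, items 5 & 8 are reverse-keyed; reversed = (1+7) − raw = 8 − raw.
  item 1: 6
  item 2: 7
  item 5: 8 − 4 = 4
  item 8: 8 − 3 = 5
Sum = 6 + 7 + 4 + 5 = 22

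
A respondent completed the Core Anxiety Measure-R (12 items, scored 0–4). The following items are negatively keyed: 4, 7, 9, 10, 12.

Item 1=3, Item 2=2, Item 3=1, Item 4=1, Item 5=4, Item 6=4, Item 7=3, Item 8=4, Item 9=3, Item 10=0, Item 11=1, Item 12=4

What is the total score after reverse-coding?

28

Reversing items 4, 7, 9, 10, & 12 with 4 − raw:
Total = 3 + 2 + 1 + (4−1) + 4 + 4 + (4−3) + 4 + (4−3) + (4−0) + 1 + (4−4)
      = 3 + 2 + 1 + 3 + 4 + 4 + 1 + 4 + 1 + 4 + 1 + 0 = 28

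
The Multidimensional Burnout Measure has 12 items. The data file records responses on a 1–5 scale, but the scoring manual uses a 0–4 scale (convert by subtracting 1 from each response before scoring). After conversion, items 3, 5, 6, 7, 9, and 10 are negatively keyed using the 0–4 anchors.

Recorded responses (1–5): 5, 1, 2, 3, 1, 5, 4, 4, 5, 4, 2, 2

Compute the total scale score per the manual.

Convert to 0–4: 4, 0, 1, 2, 0, 4, 3, 3, 4, 3, 1, 1
Reverse-coded (reversed = (0+4) − raw = 4 − raw):
  item 3: 4 − 1 = 3
  item 5: 4 − 0 = 4
  item 6: 4 − 4 = 0
  item 7: 4 − 3 = 1
  item 9: 4 − 4 = 0
  item 10: 4 − 3 = 1
Scored: 4, 0, 3, 2, 4, 0, 1, 3, 0, 1, 1, 1
Total = 20

20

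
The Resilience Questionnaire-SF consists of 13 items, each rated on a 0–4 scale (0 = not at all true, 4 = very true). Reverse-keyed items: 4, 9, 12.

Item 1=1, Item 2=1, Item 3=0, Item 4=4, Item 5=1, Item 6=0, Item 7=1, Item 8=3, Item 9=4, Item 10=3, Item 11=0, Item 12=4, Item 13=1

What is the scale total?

Reverse-keyed items use 4 − raw:
  item 4: 4 − 4 = 0
  item 9: 4 − 4 = 0
  item 12: 4 − 4 = 0
After reverse-coding: 1, 1, 0, 0, 1, 0, 1, 3, 0, 3, 0, 0, 1
Total = 1 + 1 + 0 + 0 + 1 + 0 + 1 + 3 + 0 + 3 + 0 + 0 + 1 = 11

11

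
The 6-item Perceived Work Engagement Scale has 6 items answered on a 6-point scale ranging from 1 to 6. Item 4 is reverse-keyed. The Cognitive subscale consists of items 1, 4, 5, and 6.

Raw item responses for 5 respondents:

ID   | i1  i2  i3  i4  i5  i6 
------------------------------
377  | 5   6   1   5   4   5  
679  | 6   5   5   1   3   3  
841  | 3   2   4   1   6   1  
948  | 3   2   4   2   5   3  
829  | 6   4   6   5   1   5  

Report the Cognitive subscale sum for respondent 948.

Respondent 948 raw: 3, 2, 4, 2, 5, 3.
Cognitive items: 1, 4, 5, 6.
Reverse-coded (reversed = (1+6) − raw = 7 − raw):
  item 1: 3
  item 4: 7 − 2 = 5
  item 5: 5
  item 6: 3
Sum = 3 + 5 + 5 + 3 = 16

16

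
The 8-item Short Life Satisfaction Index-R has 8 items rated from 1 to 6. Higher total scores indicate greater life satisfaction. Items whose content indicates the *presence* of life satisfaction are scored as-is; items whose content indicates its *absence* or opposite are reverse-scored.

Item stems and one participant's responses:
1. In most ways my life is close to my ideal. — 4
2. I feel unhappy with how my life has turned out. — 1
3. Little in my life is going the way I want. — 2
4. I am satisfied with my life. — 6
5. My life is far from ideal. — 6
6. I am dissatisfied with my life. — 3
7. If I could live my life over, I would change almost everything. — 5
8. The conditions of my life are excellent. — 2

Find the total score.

Items 2, 3, 5, 6, 7 describe the absence/opposite of life satisfaction → reverse-score.
on a 1–6 scale, reversed = 7 − raw.
  item 1: 4
  item 2: 7 − 1 = 6
  item 3: 7 − 2 = 5
  item 4: 6
  item 5: 7 − 6 = 1
  item 6: 7 − 3 = 4
  item 7: 7 − 5 = 2
  item 8: 2
Total = 4 + 6 + 5 + 6 + 1 + 4 + 2 + 2 = 30

30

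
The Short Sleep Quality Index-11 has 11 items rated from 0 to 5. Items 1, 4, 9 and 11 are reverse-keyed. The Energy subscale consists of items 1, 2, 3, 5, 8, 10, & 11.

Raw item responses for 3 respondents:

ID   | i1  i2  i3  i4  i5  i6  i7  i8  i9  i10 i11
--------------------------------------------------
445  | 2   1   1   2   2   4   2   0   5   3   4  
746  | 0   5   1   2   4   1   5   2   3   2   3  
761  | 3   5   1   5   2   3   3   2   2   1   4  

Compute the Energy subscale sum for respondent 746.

Respondent 746 raw: 0, 5, 1, 2, 4, 1, 5, 2, 3, 2, 3.
Energy items: 1, 2, 3, 5, 8, 10, 11.
Reverse-coded (reverse-coded value = 5 − response):
  item 1: 5 − 0 = 5
  item 2: 5
  item 3: 1
  item 5: 4
  item 8: 2
  item 10: 2
  item 11: 5 − 3 = 2
Sum = 5 + 5 + 1 + 4 + 2 + 2 + 2 = 21

21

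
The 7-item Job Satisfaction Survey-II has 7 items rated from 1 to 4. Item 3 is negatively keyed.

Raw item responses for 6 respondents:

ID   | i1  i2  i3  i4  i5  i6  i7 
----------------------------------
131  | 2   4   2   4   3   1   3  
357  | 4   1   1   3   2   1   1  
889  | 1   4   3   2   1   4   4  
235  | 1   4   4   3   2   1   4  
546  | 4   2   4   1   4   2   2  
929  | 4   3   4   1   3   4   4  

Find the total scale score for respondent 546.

Respondent 546 raw: 4, 2, 4, 1, 4, 2, 2.
Reverse-coded (on a 1–4 scale, reversed = 5 − raw):
  item 1: 4
  item 2: 2
  item 3: 5 − 4 = 1
  item 4: 1
  item 5: 4
  item 6: 2
  item 7: 2
Sum = 4 + 2 + 1 + 1 + 4 + 2 + 2 = 16

16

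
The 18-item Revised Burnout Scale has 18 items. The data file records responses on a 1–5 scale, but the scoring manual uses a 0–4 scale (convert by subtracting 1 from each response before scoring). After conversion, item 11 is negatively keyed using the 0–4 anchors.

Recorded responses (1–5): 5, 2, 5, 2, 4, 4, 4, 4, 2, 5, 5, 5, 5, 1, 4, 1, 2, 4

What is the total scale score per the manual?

Convert to 0–4: 4, 1, 4, 1, 3, 3, 3, 3, 1, 4, 4, 4, 4, 0, 3, 0, 1, 3
Reverse-coded (on a 0–4 scale, reversed = 4 − raw):
  item 11: 4 − 4 = 0
Scored: 4, 1, 4, 1, 3, 3, 3, 3, 1, 4, 0, 4, 4, 0, 3, 0, 1, 3
Total = 42

42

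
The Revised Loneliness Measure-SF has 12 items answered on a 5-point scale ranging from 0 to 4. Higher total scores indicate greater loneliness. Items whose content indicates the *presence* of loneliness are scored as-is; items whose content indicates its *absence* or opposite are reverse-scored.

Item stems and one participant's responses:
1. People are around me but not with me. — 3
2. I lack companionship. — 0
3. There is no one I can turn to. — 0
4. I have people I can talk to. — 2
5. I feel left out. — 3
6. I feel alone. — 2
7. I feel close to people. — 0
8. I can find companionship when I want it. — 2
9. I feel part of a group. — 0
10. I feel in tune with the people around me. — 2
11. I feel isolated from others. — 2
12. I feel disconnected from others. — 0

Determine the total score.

24

Items 4, 7, 8, 9, 10 describe the absence/opposite of loneliness → reverse-score.
on a 0–4 scale, reversed = 4 − raw.
  item 1: 3
  item 2: 0
  item 3: 0
  item 4: 4 − 2 = 2
  item 5: 3
  item 6: 2
  item 7: 4 − 0 = 4
  item 8: 4 − 2 = 2
  item 9: 4 − 0 = 4
  item 10: 4 − 2 = 2
  item 11: 2
  item 12: 0
Total = 3 + 0 + 0 + 2 + 3 + 2 + 4 + 2 + 4 + 2 + 2 + 0 = 24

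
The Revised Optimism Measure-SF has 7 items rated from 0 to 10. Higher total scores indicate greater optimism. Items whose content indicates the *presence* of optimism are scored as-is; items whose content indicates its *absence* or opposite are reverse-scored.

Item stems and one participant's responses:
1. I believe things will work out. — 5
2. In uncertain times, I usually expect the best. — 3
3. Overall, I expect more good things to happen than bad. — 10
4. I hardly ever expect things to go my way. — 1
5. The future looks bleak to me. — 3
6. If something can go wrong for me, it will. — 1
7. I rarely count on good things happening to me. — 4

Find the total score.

Items 4, 5, 6, 7 describe the absence/opposite of optimism → reverse-score.
reverse-coded value = 10 − response.
  item 1: 5
  item 2: 3
  item 3: 10
  item 4: 10 − 1 = 9
  item 5: 10 − 3 = 7
  item 6: 10 − 1 = 9
  item 7: 10 − 4 = 6
Total = 5 + 3 + 10 + 9 + 7 + 9 + 6 = 49

49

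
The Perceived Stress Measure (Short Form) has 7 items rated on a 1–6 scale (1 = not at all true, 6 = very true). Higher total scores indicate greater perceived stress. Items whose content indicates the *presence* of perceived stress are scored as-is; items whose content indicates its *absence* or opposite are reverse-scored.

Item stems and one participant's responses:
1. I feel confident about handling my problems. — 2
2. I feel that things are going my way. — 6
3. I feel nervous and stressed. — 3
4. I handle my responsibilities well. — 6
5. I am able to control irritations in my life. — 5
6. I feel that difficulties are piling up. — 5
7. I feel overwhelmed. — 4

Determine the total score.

21

Items 1, 2, 4, 5 describe the absence/opposite of perceived stress → reverse-score.
on a 1–6 scale, reversed = 7 − raw.
  item 1: 7 − 2 = 5
  item 2: 7 − 6 = 1
  item 3: 3
  item 4: 7 − 6 = 1
  item 5: 7 − 5 = 2
  item 6: 5
  item 7: 4
Total = 5 + 1 + 3 + 1 + 2 + 5 + 4 = 21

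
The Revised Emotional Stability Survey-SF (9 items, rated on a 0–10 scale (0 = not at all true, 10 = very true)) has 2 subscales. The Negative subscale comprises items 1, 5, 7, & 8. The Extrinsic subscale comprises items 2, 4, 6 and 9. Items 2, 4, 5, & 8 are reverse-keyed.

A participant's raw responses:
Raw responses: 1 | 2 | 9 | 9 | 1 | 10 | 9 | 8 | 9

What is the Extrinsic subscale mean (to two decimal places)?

Extrinsic items: 2, 4, 6, 9.
Of these, items 2 & 4 are reverse-keyed; on a 0–10 scale, reversed = 10 − raw.
  item 2: 10 − 2 = 8
  item 4: 10 − 9 = 1
  item 6: 10
  item 9: 9
Sum = 8 + 1 + 10 + 9 = 28
Mean = 28 / 4 = 7.00

7.00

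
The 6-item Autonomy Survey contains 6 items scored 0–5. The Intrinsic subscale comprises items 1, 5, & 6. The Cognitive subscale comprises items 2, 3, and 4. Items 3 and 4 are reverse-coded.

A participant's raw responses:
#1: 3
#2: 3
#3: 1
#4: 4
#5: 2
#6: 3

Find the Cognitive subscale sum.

8

Cognitive items: 2, 3, 4.
Of these, items 3 & 4 are reverse-coded; reverse-coded value = 5 − response.
  item 2: 3
  item 3: 5 − 1 = 4
  item 4: 5 − 4 = 1
Sum = 3 + 4 + 1 = 8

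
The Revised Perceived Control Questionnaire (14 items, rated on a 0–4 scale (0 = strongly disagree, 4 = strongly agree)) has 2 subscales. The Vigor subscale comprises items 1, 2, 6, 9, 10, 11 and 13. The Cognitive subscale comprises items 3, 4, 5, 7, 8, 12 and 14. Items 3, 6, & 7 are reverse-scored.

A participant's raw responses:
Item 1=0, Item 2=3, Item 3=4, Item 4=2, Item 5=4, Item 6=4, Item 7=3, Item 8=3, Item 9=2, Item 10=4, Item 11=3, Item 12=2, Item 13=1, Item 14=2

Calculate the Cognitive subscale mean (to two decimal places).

Cognitive items: 3, 4, 5, 7, 8, 12, 14.
Of these, items 3 and 7 are reverse-scored; reverse-coded value = 4 − response.
  item 3: 4 − 4 = 0
  item 4: 2
  item 5: 4
  item 7: 4 − 3 = 1
  item 8: 3
  item 12: 2
  item 14: 2
Sum = 0 + 2 + 4 + 1 + 3 + 2 + 2 = 14
Mean = 14 / 7 = 2.00

2.00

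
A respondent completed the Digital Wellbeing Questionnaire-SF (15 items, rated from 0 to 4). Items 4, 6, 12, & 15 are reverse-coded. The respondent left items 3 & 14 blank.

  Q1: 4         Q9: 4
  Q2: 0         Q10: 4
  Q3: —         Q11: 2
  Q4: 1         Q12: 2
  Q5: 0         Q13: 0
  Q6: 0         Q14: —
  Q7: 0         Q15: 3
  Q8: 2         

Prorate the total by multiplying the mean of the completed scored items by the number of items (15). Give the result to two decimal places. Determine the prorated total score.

30.00

Reverse-coded (reverse-coded value = 4 − response):
  item 4: 4 − 1 = 3
  item 6: 4 − 0 = 4
  item 12: 4 − 2 = 2
  item 15: 4 − 3 = 1
Completed scored items (13 of 15): 4, 0, 3, 0, 4, 0, 2, 4, 4, 2, 2, 0, 1; sum = 26.
Person mean = 26 / 13 ≈ 2.0000
Prorated total = (26 / 13) × 15 = 30.00 (to 2 dp)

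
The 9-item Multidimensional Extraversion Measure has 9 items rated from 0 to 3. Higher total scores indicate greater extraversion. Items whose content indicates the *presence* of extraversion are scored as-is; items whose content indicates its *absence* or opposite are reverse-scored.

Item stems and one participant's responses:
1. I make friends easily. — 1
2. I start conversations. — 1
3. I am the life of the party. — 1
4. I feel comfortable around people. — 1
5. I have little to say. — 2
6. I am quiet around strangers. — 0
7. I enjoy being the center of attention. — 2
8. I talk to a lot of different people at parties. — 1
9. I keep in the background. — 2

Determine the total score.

12

Items 5, 6, 9 describe the absence/opposite of extraversion → reverse-score.
reverse-coded value = 3 − response.
  item 1: 1
  item 2: 1
  item 3: 1
  item 4: 1
  item 5: 3 − 2 = 1
  item 6: 3 − 0 = 3
  item 7: 2
  item 8: 1
  item 9: 3 − 2 = 1
Total = 1 + 1 + 1 + 1 + 1 + 3 + 2 + 1 + 1 = 12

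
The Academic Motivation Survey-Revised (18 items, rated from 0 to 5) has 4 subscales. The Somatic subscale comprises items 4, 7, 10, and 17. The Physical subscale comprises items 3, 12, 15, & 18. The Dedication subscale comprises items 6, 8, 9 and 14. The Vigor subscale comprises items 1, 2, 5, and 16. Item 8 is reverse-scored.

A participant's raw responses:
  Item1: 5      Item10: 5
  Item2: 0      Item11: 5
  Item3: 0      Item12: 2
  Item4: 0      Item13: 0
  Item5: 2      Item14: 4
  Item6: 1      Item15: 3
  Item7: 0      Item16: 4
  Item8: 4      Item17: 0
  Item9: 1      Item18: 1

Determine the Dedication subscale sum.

Dedication items: 6, 8, 9, 14.
Of these, item 8 is reverse-scored; reversed = (0+5) − raw = 5 − raw.
  item 6: 1
  item 8: 5 − 4 = 1
  item 9: 1
  item 14: 4
Sum = 1 + 1 + 1 + 4 = 7

7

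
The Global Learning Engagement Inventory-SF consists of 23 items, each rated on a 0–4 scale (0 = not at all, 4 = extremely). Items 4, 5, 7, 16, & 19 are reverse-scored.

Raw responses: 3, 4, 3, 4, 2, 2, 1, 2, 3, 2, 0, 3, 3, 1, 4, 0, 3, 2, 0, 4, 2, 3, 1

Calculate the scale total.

Apply reverse scoring (on a 0–4 scale, reversed = 4 − raw):
  item 4: 4 − 4 = 0
  item 5: 4 − 2 = 2
  item 7: 4 − 1 = 3
  item 16: 4 − 0 = 4
  item 19: 4 − 0 = 4
Scored items: 3, 4, 3, 0, 2, 2, 3, 2, 3, 2, 0, 3, 3, 1, 4, 4, 3, 2, 4, 4, 2, 3, 1
Total = 3 + 4 + 3 + 0 + 2 + 2 + 3 + 2 + 3 + 2 + 0 + 3 + 3 + 1 + 4 + 4 + 3 + 2 + 4 + 4 + 2 + 3 + 1 = 58

58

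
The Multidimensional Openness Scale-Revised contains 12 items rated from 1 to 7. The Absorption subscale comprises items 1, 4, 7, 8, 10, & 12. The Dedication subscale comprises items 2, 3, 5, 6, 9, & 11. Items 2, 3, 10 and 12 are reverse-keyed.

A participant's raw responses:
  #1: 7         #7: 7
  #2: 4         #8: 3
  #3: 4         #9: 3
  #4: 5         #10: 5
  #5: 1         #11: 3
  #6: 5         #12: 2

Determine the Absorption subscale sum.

31

Absorption items: 1, 4, 7, 8, 10, 12.
Of these, items 10 & 12 are reverse-keyed; on a 1–7 scale, reversed = 8 − raw.
  item 1: 7
  item 4: 5
  item 7: 7
  item 8: 3
  item 10: 8 − 5 = 3
  item 12: 8 − 2 = 6
Sum = 7 + 5 + 7 + 3 + 3 + 6 = 31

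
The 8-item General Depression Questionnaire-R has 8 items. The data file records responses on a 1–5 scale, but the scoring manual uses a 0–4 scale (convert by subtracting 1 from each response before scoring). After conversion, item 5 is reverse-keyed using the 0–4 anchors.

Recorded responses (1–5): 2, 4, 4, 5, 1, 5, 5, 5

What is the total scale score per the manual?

27

Convert to 0–4: 1, 3, 3, 4, 0, 4, 4, 4
Reverse-coded (reverse-coded value = 4 − response):
  item 5: 4 − 0 = 4
Scored: 1, 3, 3, 4, 4, 4, 4, 4
Total = 27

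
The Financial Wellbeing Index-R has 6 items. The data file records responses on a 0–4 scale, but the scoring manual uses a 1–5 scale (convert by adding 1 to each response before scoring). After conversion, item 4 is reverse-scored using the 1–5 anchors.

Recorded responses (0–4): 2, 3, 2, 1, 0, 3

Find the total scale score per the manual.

19

Convert to 1–5: 3, 4, 3, 2, 1, 4
Reverse-coded (reverse-coded value = 6 − response):
  item 4: 6 − 2 = 4
Scored: 3, 4, 3, 4, 1, 4
Total = 19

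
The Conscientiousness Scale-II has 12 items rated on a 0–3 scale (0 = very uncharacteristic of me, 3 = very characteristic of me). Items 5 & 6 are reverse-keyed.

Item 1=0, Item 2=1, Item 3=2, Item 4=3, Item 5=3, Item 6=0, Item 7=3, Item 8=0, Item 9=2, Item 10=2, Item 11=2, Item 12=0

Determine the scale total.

Reversing items 5 & 6 with 3 − raw:
Total = 0 + 1 + 2 + 3 + (3−3) + (3−0) + 3 + 0 + 2 + 2 + 2 + 0
      = 0 + 1 + 2 + 3 + 0 + 3 + 3 + 0 + 2 + 2 + 2 + 0 = 18

18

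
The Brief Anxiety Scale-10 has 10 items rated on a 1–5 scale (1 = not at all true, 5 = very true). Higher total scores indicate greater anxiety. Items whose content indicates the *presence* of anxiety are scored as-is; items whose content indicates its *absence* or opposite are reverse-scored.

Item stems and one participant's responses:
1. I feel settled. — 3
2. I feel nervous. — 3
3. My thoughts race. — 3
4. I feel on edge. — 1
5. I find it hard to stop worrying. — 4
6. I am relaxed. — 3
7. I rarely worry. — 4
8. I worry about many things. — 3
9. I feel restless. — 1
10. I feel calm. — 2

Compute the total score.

27

Items 1, 6, 7, 10 describe the absence/opposite of anxiety → reverse-score.
reversed = (1+5) − raw = 6 − raw.
  item 1: 6 − 3 = 3
  item 2: 3
  item 3: 3
  item 4: 1
  item 5: 4
  item 6: 6 − 3 = 3
  item 7: 6 − 4 = 2
  item 8: 3
  item 9: 1
  item 10: 6 − 2 = 4
Total = 3 + 3 + 3 + 1 + 4 + 3 + 2 + 3 + 1 + 4 = 27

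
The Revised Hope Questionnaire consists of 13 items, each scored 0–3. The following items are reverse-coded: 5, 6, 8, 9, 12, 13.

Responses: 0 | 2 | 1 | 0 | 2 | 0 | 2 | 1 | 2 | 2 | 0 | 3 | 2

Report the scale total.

15

Reversing items 5, 6, 8, 9, 12, & 13 with 3 − raw:
Total = 0 + 2 + 1 + 0 + (3−2) + (3−0) + 2 + (3−1) + (3−2) + 2 + 0 + (3−3) + (3−2)
      = 0 + 2 + 1 + 0 + 1 + 3 + 2 + 2 + 1 + 2 + 0 + 0 + 1 = 15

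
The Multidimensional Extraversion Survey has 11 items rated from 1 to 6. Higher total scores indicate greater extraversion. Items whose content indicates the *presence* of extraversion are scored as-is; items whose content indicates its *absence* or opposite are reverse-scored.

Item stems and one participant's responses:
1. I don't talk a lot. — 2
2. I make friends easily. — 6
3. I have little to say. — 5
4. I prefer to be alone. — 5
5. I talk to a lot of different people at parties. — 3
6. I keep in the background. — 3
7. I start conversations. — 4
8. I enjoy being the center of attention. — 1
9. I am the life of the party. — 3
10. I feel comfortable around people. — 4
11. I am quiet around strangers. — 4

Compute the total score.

Items 1, 3, 4, 6, 11 describe the absence/opposite of extraversion → reverse-score.
on a 1–6 scale, reversed = 7 − raw.
  item 1: 7 − 2 = 5
  item 2: 6
  item 3: 7 − 5 = 2
  item 4: 7 − 5 = 2
  item 5: 3
  item 6: 7 − 3 = 4
  item 7: 4
  item 8: 1
  item 9: 3
  item 10: 4
  item 11: 7 − 4 = 3
Total = 5 + 6 + 2 + 2 + 3 + 4 + 4 + 1 + 3 + 4 + 3 = 37

37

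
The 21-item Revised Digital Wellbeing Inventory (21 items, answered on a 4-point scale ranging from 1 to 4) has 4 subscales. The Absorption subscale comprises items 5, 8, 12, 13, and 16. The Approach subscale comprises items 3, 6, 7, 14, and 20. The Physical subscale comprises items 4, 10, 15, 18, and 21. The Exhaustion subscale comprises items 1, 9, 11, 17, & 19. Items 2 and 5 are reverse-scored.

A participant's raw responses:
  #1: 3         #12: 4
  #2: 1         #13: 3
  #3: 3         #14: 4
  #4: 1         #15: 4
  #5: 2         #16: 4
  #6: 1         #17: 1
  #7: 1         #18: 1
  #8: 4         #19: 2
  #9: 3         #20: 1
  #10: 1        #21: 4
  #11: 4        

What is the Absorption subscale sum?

18

Absorption items: 5, 8, 12, 13, 16.
Of these, item 5 is reverse-scored; reverse-coded value = 5 − response.
  item 5: 5 − 2 = 3
  item 8: 4
  item 12: 4
  item 13: 3
  item 16: 4
Sum = 3 + 4 + 4 + 3 + 4 = 18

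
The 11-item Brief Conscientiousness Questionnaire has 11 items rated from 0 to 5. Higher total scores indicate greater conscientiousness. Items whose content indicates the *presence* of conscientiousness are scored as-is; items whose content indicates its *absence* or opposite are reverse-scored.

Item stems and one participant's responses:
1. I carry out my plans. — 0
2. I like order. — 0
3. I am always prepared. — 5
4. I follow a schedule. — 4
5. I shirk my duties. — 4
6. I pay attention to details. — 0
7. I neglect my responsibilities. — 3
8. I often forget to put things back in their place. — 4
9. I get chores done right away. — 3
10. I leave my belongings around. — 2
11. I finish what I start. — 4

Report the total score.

Items 5, 7, 8, 10 describe the absence/opposite of conscientiousness → reverse-score.
reversed = (0+5) − raw = 5 − raw.
  item 1: 0
  item 2: 0
  item 3: 5
  item 4: 4
  item 5: 5 − 4 = 1
  item 6: 0
  item 7: 5 − 3 = 2
  item 8: 5 − 4 = 1
  item 9: 3
  item 10: 5 − 2 = 3
  item 11: 4
Total = 0 + 0 + 5 + 4 + 1 + 0 + 2 + 1 + 3 + 3 + 4 = 23

23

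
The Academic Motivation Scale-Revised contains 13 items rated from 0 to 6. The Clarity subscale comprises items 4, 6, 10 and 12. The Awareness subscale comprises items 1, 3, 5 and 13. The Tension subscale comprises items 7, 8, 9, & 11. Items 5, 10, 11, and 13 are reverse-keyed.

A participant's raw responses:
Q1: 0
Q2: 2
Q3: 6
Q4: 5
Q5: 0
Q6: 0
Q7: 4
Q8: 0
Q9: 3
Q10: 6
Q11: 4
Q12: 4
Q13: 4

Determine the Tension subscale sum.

Tension items: 7, 8, 9, 11.
Of these, item 11 is reverse-keyed; reverse-coded value = 6 − response.
  item 7: 4
  item 8: 0
  item 9: 3
  item 11: 6 − 4 = 2
Sum = 4 + 0 + 3 + 2 = 9

9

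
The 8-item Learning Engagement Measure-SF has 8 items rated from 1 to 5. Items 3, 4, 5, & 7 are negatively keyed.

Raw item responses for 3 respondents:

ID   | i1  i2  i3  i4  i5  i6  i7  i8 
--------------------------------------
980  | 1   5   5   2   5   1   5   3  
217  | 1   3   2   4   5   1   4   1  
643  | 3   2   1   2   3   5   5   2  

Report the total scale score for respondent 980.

Respondent 980 raw: 1, 5, 5, 2, 5, 1, 5, 3.
Reverse-coded (on a 1–5 scale, reversed = 6 − raw):
  item 1: 1
  item 2: 5
  item 3: 6 − 5 = 1
  item 4: 6 − 2 = 4
  item 5: 6 − 5 = 1
  item 6: 1
  item 7: 6 − 5 = 1
  item 8: 3
Sum = 1 + 5 + 1 + 4 + 1 + 1 + 1 + 3 = 17

17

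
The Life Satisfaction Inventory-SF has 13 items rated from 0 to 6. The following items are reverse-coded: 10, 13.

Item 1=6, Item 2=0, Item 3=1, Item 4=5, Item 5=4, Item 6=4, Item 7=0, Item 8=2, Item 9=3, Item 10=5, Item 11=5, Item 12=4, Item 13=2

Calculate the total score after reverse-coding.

Reverse-coded items (reverse-coded value = 6 − response):
  item 10: 6 − 5 = 1
  item 13: 6 − 2 = 4
After reverse-coding: 6, 0, 1, 5, 4, 4, 0, 2, 3, 1, 5, 4, 4
Total = 6 + 0 + 1 + 5 + 4 + 4 + 0 + 2 + 3 + 1 + 5 + 4 + 4 = 39

39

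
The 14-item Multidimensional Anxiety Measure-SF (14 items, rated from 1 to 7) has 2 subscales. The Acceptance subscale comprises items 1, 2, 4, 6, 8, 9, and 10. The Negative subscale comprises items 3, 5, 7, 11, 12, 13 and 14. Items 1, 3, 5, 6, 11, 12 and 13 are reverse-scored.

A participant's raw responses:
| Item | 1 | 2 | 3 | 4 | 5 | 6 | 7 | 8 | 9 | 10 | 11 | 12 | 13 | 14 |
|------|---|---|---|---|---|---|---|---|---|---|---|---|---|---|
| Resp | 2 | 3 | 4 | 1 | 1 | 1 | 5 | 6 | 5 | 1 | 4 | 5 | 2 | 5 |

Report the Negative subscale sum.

34

Negative items: 3, 5, 7, 11, 12, 13, 14.
Of these, items 3, 5, 11, 12, and 13 are reverse-scored; reverse-coded value = 8 − response.
  item 3: 8 − 4 = 4
  item 5: 8 − 1 = 7
  item 7: 5
  item 11: 8 − 4 = 4
  item 12: 8 − 5 = 3
  item 13: 8 − 2 = 6
  item 14: 5
Sum = 4 + 7 + 5 + 4 + 3 + 6 + 5 = 34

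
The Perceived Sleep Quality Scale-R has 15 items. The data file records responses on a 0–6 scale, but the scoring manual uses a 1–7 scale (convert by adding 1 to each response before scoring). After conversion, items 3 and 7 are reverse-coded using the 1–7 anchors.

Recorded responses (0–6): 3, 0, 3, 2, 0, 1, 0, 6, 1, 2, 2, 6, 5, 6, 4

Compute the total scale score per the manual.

62

Convert to 1–7: 4, 1, 4, 3, 1, 2, 1, 7, 2, 3, 3, 7, 6, 7, 5
Reverse-coded (on a 1–7 scale, reversed = 8 − raw):
  item 3: 8 − 4 = 4
  item 7: 8 − 1 = 7
Scored: 4, 1, 4, 3, 1, 2, 7, 7, 2, 3, 3, 7, 6, 7, 5
Total = 62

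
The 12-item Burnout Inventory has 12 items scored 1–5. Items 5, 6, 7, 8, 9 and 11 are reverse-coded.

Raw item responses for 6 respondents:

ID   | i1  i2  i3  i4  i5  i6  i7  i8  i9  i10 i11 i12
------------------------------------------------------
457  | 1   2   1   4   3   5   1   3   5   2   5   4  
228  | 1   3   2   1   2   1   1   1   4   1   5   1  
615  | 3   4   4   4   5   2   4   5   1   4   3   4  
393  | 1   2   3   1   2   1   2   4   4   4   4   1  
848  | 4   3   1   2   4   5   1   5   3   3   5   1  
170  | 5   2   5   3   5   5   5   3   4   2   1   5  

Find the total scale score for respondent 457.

28

Respondent 457 raw: 1, 2, 1, 4, 3, 5, 1, 3, 5, 2, 5, 4.
Reverse-coded (on a 1–5 scale, reversed = 6 − raw):
  item 1: 1
  item 2: 2
  item 3: 1
  item 4: 4
  item 5: 6 − 3 = 3
  item 6: 6 − 5 = 1
  item 7: 6 − 1 = 5
  item 8: 6 − 3 = 3
  item 9: 6 − 5 = 1
  item 10: 2
  item 11: 6 − 5 = 1
  item 12: 4
Sum = 1 + 2 + 1 + 4 + 3 + 1 + 5 + 3 + 1 + 2 + 1 + 4 = 28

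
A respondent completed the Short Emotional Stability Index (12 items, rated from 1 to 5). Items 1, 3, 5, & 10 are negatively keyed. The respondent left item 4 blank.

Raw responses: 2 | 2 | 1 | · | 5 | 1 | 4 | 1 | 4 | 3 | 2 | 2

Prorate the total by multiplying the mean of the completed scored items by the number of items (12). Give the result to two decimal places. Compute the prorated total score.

31.64

Reverse-coded (reverse-coded value = 6 − response):
  item 1: 6 − 2 = 4
  item 3: 6 − 1 = 5
  item 5: 6 − 5 = 1
  item 10: 6 − 3 = 3
Completed scored items (11 of 12): 4, 2, 5, 1, 1, 4, 1, 4, 3, 2, 2; sum = 29.
Person mean = 29 / 11 ≈ 2.6364
Prorated total = (29 / 11) × 12 = 31.64 (to 2 dp)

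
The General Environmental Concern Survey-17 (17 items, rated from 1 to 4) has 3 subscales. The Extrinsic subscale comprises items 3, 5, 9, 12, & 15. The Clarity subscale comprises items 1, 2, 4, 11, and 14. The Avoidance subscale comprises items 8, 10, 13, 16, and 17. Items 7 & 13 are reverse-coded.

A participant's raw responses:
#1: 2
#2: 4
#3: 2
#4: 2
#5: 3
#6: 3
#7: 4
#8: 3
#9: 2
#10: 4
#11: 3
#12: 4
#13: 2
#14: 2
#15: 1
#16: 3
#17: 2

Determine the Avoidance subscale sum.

15

Avoidance items: 8, 10, 13, 16, 17.
Of these, item 13 is reverse-coded; reverse-coded value = 5 − response.
  item 8: 3
  item 10: 4
  item 13: 5 − 2 = 3
  item 16: 3
  item 17: 2
Sum = 3 + 4 + 3 + 3 + 2 = 15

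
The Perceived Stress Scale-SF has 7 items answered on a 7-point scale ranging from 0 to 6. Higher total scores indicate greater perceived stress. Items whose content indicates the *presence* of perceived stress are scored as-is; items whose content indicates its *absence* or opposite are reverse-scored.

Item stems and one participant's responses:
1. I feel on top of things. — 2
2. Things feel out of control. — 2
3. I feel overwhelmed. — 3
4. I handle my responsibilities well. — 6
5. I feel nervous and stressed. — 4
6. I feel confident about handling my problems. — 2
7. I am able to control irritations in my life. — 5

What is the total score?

Items 1, 4, 6, 7 describe the absence/opposite of perceived stress → reverse-score.
reverse-coded value = 6 − response.
  item 1: 6 − 2 = 4
  item 2: 2
  item 3: 3
  item 4: 6 − 6 = 0
  item 5: 4
  item 6: 6 − 2 = 4
  item 7: 6 − 5 = 1
Total = 4 + 2 + 3 + 0 + 4 + 4 + 1 = 18

18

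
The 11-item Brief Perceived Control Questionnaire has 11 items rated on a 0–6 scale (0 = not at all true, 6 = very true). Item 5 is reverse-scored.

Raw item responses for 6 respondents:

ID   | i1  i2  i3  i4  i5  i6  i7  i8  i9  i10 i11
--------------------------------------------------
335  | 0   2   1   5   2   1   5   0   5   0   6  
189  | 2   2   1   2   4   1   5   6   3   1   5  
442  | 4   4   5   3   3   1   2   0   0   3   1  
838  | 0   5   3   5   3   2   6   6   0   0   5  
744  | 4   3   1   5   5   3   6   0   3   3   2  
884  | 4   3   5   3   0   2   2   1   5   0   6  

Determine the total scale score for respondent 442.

26

Respondent 442 raw: 4, 4, 5, 3, 3, 1, 2, 0, 0, 3, 1.
Reverse-coded (on a 0–6 scale, reversed = 6 − raw):
  item 1: 4
  item 2: 4
  item 3: 5
  item 4: 3
  item 5: 6 − 3 = 3
  item 6: 1
  item 7: 2
  item 8: 0
  item 9: 0
  item 10: 3
  item 11: 1
Sum = 4 + 4 + 5 + 3 + 3 + 1 + 2 + 0 + 0 + 3 + 1 = 26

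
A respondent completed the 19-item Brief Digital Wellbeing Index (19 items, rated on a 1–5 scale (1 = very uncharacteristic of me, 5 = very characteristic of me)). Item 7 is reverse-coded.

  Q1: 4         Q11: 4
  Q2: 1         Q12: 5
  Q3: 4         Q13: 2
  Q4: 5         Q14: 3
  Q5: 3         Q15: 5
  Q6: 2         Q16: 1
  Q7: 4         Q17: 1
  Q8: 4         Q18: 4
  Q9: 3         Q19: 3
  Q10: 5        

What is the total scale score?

61

Apply reverse scoring (reversed = (1+5) − raw = 6 − raw):
  item 7: 6 − 4 = 2
Scored responses: 4, 1, 4, 5, 3, 2, 2, 4, 3, 5, 4, 5, 2, 3, 5, 1, 1, 4, 3
Total = 4 + 1 + 4 + 5 + 3 + 2 + 2 + 4 + 3 + 5 + 4 + 5 + 2 + 3 + 5 + 1 + 1 + 4 + 3 = 61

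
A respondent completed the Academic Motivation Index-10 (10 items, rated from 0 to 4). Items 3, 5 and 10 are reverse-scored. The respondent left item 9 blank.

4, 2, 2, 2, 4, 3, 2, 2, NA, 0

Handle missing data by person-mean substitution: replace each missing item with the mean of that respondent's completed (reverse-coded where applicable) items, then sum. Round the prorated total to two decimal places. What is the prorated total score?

23.33

Reverse-coded (on a 0–4 scale, reversed = 4 − raw):
  item 3: 4 − 2 = 2
  item 5: 4 − 4 = 0
  item 10: 4 − 0 = 4
Completed scored items (9 of 10): 4, 2, 2, 2, 0, 3, 2, 2, 4; sum = 21.
Person mean = 21 / 9 ≈ 2.3333
Prorated total = (21 / 9) × 10 = 23.33 (to 2 dp)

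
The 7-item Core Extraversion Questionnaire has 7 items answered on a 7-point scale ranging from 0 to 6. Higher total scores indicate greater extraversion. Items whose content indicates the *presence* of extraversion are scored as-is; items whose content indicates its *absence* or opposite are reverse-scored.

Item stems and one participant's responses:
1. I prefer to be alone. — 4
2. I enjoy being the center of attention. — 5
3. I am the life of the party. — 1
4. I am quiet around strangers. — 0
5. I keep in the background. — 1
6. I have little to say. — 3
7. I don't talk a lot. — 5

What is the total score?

Items 1, 4, 5, 6, 7 describe the absence/opposite of extraversion → reverse-score.
on a 0–6 scale, reversed = 6 − raw.
  item 1: 6 − 4 = 2
  item 2: 5
  item 3: 1
  item 4: 6 − 0 = 6
  item 5: 6 − 1 = 5
  item 6: 6 − 3 = 3
  item 7: 6 − 5 = 1
Total = 2 + 5 + 1 + 6 + 5 + 3 + 1 = 23

23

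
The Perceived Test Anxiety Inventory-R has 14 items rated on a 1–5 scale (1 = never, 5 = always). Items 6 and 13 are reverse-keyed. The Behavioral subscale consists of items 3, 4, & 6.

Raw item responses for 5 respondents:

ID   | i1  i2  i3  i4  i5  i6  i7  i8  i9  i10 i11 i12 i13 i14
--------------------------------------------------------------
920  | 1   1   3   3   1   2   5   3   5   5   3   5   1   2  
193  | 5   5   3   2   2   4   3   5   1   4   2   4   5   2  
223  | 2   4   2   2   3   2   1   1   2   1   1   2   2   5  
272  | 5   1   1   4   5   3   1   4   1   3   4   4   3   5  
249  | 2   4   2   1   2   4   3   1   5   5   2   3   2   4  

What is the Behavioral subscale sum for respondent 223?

8

Respondent 223 raw: 2, 4, 2, 2, 3, 2, 1, 1, 2, 1, 1, 2, 2, 5.
Behavioral items: 3, 4, 6.
Reverse-coded (reverse-coded value = 6 − response):
  item 3: 2
  item 4: 2
  item 6: 6 − 2 = 4
Sum = 2 + 2 + 4 = 8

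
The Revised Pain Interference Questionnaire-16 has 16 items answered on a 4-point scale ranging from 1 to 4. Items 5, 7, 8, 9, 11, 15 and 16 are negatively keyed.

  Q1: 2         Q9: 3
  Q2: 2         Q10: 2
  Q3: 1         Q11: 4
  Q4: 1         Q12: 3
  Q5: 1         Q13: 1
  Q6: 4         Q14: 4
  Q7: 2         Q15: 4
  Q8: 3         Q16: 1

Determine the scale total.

37

Negatively keyed items use 5 − raw:
  item 5: 5 − 1 = 4
  item 7: 5 − 2 = 3
  item 8: 5 − 3 = 2
  item 9: 5 − 3 = 2
  item 11: 5 − 4 = 1
  item 15: 5 − 4 = 1
  item 16: 5 − 1 = 4
After reverse-coding: 2, 2, 1, 1, 4, 4, 3, 2, 2, 2, 1, 3, 1, 4, 1, 4
Total = 2 + 2 + 1 + 1 + 4 + 4 + 3 + 2 + 2 + 2 + 1 + 3 + 1 + 4 + 1 + 4 = 37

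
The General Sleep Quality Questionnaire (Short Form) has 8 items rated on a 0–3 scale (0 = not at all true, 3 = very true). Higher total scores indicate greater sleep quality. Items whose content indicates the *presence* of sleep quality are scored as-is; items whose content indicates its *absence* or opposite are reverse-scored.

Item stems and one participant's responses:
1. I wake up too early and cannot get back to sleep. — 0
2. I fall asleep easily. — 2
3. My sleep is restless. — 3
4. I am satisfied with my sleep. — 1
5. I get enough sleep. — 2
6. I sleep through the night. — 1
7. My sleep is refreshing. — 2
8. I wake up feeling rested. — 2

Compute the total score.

13

Items 1, 3 describe the absence/opposite of sleep quality → reverse-score.
reverse-coded value = 3 − response.
  item 1: 3 − 0 = 3
  item 2: 2
  item 3: 3 − 3 = 0
  item 4: 1
  item 5: 2
  item 6: 1
  item 7: 2
  item 8: 2
Total = 3 + 2 + 0 + 1 + 2 + 1 + 2 + 2 = 13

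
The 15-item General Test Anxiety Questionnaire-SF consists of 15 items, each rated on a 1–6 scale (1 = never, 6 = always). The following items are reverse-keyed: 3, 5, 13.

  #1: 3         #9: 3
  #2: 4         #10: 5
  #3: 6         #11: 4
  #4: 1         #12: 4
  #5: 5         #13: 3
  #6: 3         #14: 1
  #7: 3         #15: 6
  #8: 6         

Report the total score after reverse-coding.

50

Apply reverse scoring (reverse-coded value = 7 − response):
  item 3: 7 − 6 = 1
  item 5: 7 − 5 = 2
  item 13: 7 − 3 = 4
Scored responses: 3, 4, 1, 1, 2, 3, 3, 6, 3, 5, 4, 4, 4, 1, 6
Total = 3 + 4 + 1 + 1 + 2 + 3 + 3 + 6 + 3 + 5 + 4 + 4 + 4 + 1 + 6 = 50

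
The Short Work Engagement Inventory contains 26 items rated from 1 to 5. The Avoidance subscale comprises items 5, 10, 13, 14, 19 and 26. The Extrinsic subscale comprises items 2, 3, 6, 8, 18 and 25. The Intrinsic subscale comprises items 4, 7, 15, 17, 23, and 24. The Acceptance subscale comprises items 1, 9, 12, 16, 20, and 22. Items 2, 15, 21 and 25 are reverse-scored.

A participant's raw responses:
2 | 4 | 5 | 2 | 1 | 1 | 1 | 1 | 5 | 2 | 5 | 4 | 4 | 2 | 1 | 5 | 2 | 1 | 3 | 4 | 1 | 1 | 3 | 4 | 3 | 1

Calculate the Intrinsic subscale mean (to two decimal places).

2.83

Intrinsic items: 4, 7, 15, 17, 23, 24.
Of these, item 15 is reverse-scored; reverse-coded value = 6 − response.
  item 4: 2
  item 7: 1
  item 15: 6 − 1 = 5
  item 17: 2
  item 23: 3
  item 24: 4
Sum = 2 + 1 + 5 + 2 + 3 + 4 = 17
Mean = 17 / 6 = 2.83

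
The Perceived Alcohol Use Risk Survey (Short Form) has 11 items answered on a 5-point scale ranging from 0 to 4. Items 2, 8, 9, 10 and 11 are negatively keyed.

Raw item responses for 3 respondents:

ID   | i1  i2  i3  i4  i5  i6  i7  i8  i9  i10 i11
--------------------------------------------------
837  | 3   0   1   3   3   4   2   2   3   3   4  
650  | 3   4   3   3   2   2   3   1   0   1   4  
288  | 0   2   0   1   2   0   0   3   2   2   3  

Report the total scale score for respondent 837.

24

Respondent 837 raw: 3, 0, 1, 3, 3, 4, 2, 2, 3, 3, 4.
Reverse-coded (on a 0–4 scale, reversed = 4 − raw):
  item 1: 3
  item 2: 4 − 0 = 4
  item 3: 1
  item 4: 3
  item 5: 3
  item 6: 4
  item 7: 2
  item 8: 4 − 2 = 2
  item 9: 4 − 3 = 1
  item 10: 4 − 3 = 1
  item 11: 4 − 4 = 0
Sum = 3 + 4 + 1 + 3 + 3 + 4 + 2 + 2 + 1 + 1 + 0 = 24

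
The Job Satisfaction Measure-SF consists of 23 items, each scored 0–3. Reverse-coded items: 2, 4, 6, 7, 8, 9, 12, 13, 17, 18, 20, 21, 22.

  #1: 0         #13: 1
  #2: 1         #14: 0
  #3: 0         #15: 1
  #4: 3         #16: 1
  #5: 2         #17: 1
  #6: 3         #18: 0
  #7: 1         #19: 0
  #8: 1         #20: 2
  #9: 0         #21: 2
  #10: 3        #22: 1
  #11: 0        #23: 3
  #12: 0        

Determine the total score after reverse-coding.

33

Reversing items 2, 4, 6, 7, 8, 9, 12, 13, 17, 18, 20, 21, and 22 with 3 − raw:
Total = 0 + (3−1) + 0 + (3−3) + 2 + (3−3) + (3−1) + (3−1) + (3−0) + 3 + 0 + (3−0) + (3−1) + 0 + 1 + 1 + (3−1) + (3−0) + 0 + (3−2) + (3−2) + (3−1) + 3
      = 0 + 2 + 0 + 0 + 2 + 0 + 2 + 2 + 3 + 3 + 0 + 3 + 2 + 0 + 1 + 1 + 2 + 3 + 0 + 1 + 1 + 2 + 3 = 33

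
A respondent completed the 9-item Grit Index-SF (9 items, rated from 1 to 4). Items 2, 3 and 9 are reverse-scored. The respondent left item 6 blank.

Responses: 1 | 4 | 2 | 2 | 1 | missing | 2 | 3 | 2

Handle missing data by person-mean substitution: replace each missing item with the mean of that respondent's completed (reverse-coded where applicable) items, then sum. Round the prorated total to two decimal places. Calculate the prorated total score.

18.00

Reverse-coded (reversed = (1+4) − raw = 5 − raw):
  item 2: 5 − 4 = 1
  item 3: 5 − 2 = 3
  item 9: 5 − 2 = 3
Completed scored items (8 of 9): 1, 1, 3, 2, 1, 2, 3, 3; sum = 16.
Person mean = 16 / 8 ≈ 2.0000
Prorated total = (16 / 8) × 9 = 18.00 (to 2 dp)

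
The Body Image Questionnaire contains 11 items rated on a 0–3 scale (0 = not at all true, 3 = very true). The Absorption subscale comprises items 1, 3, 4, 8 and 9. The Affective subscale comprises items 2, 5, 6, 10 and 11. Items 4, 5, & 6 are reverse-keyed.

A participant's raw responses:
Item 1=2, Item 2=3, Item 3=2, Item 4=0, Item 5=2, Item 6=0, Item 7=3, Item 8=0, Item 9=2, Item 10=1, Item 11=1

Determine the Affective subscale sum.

9

Affective items: 2, 5, 6, 10, 11.
Of these, items 5 and 6 are reverse-keyed; reversed = (0+3) − raw = 3 − raw.
  item 2: 3
  item 5: 3 − 2 = 1
  item 6: 3 − 0 = 3
  item 10: 1
  item 11: 1
Sum = 3 + 1 + 3 + 1 + 1 = 9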